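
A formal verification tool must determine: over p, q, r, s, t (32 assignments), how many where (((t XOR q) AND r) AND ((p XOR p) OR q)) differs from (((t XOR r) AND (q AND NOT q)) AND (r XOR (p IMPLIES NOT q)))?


F1 = (((t XOR q) AND r) AND ((p XOR p) OR q))
F2 = (((t XOR r) AND (q AND NOT q)) AND (r XOR (p IMPLIES NOT q)))
Evaluate both on each of 32 rows (bits = p,q,r,s,t):
  row 0 [00000]: F1=0 F2=0 -> 0
  row 1 [00001]: F1=0 F2=0 -> 0
  row 2 [00010]: F1=0 F2=0 -> 0
  row 3 [00011]: F1=0 F2=0 -> 0
  row 4 [00100]: F1=0 F2=0 -> 0
  row 5 [00101]: F1=0 F2=0 -> 0
  row 6 [00110]: F1=0 F2=0 -> 0
  row 7 [00111]: F1=0 F2=0 -> 0
  row 8 [01000]: F1=0 F2=0 -> 0
  row 9 [01001]: F1=0 F2=0 -> 0
  row 10 [01010]: F1=0 F2=0 -> 0
  row 11 [01011]: F1=0 F2=0 -> 0
  row 12 [01100]: F1=1 F2=0 (differ) -> 1
  row 13 [01101]: F1=0 F2=0 -> 0
  row 14 [01110]: F1=1 F2=0 (differ) -> 1
  row 15 [01111]: F1=0 F2=0 -> 0
  row 16 [10000]: F1=0 F2=0 -> 0
  row 17 [10001]: F1=0 F2=0 -> 0
  row 18 [10010]: F1=0 F2=0 -> 0
  row 19 [10011]: F1=0 F2=0 -> 0
  row 20 [10100]: F1=0 F2=0 -> 0
  row 21 [10101]: F1=0 F2=0 -> 0
  row 22 [10110]: F1=0 F2=0 -> 0
  row 23 [10111]: F1=0 F2=0 -> 0
  row 24 [11000]: F1=0 F2=0 -> 0
  row 25 [11001]: F1=0 F2=0 -> 0
  row 26 [11010]: F1=0 F2=0 -> 0
  row 27 [11011]: F1=0 F2=0 -> 0
  row 28 [11100]: F1=1 F2=0 (differ) -> 1
  row 29 [11101]: F1=0 F2=0 -> 0
  row 30 [11110]: F1=1 F2=0 (differ) -> 1
  row 31 [11111]: F1=0 F2=0 -> 0
Full result column, 8 rows per line (p,q fixed per line; r,s,t runs 000..111 left to right):
  rows 0-7 [p,q=00]: 00000000  (ones: 0)
  rows 8-15 [p,q=01]: 00001010  (ones: 2)
  rows 16-23 [p,q=10]: 00000000  (ones: 0)
  rows 24-31 [p,q=11]: 00001010  (ones: 2)
Disagreements = 0+2+0+2 = 4

4


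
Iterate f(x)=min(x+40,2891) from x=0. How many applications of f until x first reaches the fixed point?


Step 1: x=0, cap=2891, increment=40
Step 2: x grows by 40 each step until capped at 2891; fixed point is x=2891
Step 3: iterations = ceil(2891/40) = 73

73


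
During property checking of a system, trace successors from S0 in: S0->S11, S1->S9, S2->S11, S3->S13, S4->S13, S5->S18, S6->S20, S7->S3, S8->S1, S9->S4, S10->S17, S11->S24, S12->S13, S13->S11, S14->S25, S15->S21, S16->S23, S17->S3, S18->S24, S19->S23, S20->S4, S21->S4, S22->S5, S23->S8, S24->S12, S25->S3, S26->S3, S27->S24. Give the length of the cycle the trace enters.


Trace from S0 until a state repeats:
  S0 -> S11 -> S24 -> S12 -> S13 -> S11
S11 first seen at step 1, revisited at step 5.
Cycle length = 5 - 1 = 4

4


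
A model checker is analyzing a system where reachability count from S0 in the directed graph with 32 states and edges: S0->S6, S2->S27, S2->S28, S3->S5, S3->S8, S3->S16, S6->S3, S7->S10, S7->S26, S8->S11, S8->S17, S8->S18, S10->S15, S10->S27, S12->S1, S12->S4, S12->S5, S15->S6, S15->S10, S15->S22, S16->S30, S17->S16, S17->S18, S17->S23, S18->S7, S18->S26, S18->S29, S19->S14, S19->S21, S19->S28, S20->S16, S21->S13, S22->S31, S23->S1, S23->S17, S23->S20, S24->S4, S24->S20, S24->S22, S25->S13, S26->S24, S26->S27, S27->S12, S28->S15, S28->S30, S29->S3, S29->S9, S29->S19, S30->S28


BFS from S0:
  layer 0: {S0}
  layer 1: {S6}
  layer 2: {S3}
  layer 3: {S5, S8, S16}
  layer 4: {S11, S17, S18, S30}
  layer 5: {S7, S23, S26, S28, S29}
  layer 6: {S1, S9, S10, S15, S19, S20, S24, S27}
  layer 7: {S4, S12, S14, S21, S22}
  layer 8: {S13, S31}
Reachable set: {S0, S1, S3, S4, S5, S6, S7, S8, S9, S10, S11, S12, S13, S14, S15, S16, S17, S18, S19, S20, S21, S22, S23, S24, S26, S27, S28, S29, S30, S31}
Count = 30

30


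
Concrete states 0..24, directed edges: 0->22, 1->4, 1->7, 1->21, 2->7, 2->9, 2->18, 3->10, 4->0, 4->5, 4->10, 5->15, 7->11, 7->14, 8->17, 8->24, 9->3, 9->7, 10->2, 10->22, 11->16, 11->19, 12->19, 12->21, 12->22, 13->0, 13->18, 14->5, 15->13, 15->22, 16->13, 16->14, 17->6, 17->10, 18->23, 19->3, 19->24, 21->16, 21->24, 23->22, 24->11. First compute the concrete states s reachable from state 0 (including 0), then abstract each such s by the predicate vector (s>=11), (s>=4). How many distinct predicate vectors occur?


BFS from 0:
Concrete reachable: {0, 22}
Abstract via predicates (s>=11), (s>=4):
  (0,0) <- {0}
  (1,1) <- {22}
Distinct abstract states = 2

2


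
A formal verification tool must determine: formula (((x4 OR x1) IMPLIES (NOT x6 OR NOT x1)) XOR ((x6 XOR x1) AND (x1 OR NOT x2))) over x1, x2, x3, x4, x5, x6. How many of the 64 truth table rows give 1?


Formula: (((x4 OR x1) IMPLIES (NOT x6 OR NOT x1)) XOR ((x6 XOR x1) AND (x1 OR NOT x2))) over 6 vars (64 rows)
Evaluate each row (x1, x2, x3, x4, x5, x6 as bits, MSB first):
  row 0 [000000]: (((0 OR 0) IMPLIES (NOT 0 OR NOT 0)) XOR ((0 XOR 0) AND (0 OR NOT 0))) -> 1
  row 1 [000001]: (((0 OR 0) IMPLIES (NOT 1 OR NOT 0)) XOR ((1 XOR 0) AND (0 OR NOT 0))) -> 0
  row 2 [000010]: (((0 OR 0) IMPLIES (NOT 0 OR NOT 0)) XOR ((0 XOR 0) AND (0 OR NOT 0))) -> 1
  row 3 [000011]: (((0 OR 0) IMPLIES (NOT 1 OR NOT 0)) XOR ((1 XOR 0) AND (0 OR NOT 0))) -> 0
  row 4 [000100]: (((1 OR 0) IMPLIES (NOT 0 OR NOT 0)) XOR ((0 XOR 0) AND (0 OR NOT 0))) -> 1
  (every remaining row is evaluated the same way; all 64 results are listed next)
Full result column, 8 rows per line (x1,x2,x3 fixed per line; x4,x5,x6 runs 000..111 left to right):
  rows 0-7 [x1,x2,x3=000]: 10101010  (ones: 4)
  rows 8-15 [x1,x2,x3=001]: 10101010  (ones: 4)
  rows 16-23 [x1,x2,x3=010]: 11111111  (ones: 8)
  rows 24-31 [x1,x2,x3=011]: 11111111  (ones: 8)
  rows 32-39 [x1,x2,x3=100]: 00000000  (ones: 0)
  rows 40-47 [x1,x2,x3=101]: 00000000  (ones: 0)
  rows 48-55 [x1,x2,x3=110]: 00000000  (ones: 0)
  rows 56-63 [x1,x2,x3=111]: 00000000  (ones: 0)
Count of 1-rows = 4+4+8+8+0+0+0+0 = 24

24


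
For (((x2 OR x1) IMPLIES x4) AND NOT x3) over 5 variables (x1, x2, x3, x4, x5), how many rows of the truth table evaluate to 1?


Formula: (((x2 OR x1) IMPLIES x4) AND NOT x3) over 5 vars (32 rows)
Evaluate each row (x1, x2, x3, x4, x5 as bits, MSB first):
  row 0 [00000]: (((0 OR 0) IMPLIES 0) AND NOT 0) -> 1
  row 1 [00001]: (((0 OR 0) IMPLIES 0) AND NOT 0) -> 1
  row 2 [00010]: (((0 OR 0) IMPLIES 1) AND NOT 0) -> 1
  row 3 [00011]: (((0 OR 0) IMPLIES 1) AND NOT 0) -> 1
  row 4 [00100]: (((0 OR 0) IMPLIES 0) AND NOT 1) -> 0
  row 5 [00101]: (((0 OR 0) IMPLIES 0) AND NOT 1) -> 0
  row 6 [00110]: (((0 OR 0) IMPLIES 1) AND NOT 1) -> 0
  row 7 [00111]: (((0 OR 0) IMPLIES 1) AND NOT 1) -> 0
  row 8 [01000]: (((1 OR 0) IMPLIES 0) AND NOT 0) -> 0
  row 9 [01001]: (((1 OR 0) IMPLIES 0) AND NOT 0) -> 0
  row 10 [01010]: (((1 OR 0) IMPLIES 1) AND NOT 0) -> 1
  row 11 [01011]: (((1 OR 0) IMPLIES 1) AND NOT 0) -> 1
  row 12 [01100]: (((1 OR 0) IMPLIES 0) AND NOT 1) -> 0
  row 13 [01101]: (((1 OR 0) IMPLIES 0) AND NOT 1) -> 0
  row 14 [01110]: (((1 OR 0) IMPLIES 1) AND NOT 1) -> 0
  row 15 [01111]: (((1 OR 0) IMPLIES 1) AND NOT 1) -> 0
  row 16 [10000]: (((0 OR 1) IMPLIES 0) AND NOT 0) -> 0
  row 17 [10001]: (((0 OR 1) IMPLIES 0) AND NOT 0) -> 0
  row 18 [10010]: (((0 OR 1) IMPLIES 1) AND NOT 0) -> 1
  row 19 [10011]: (((0 OR 1) IMPLIES 1) AND NOT 0) -> 1
  row 20 [10100]: (((0 OR 1) IMPLIES 0) AND NOT 1) -> 0
  row 21 [10101]: (((0 OR 1) IMPLIES 0) AND NOT 1) -> 0
  row 22 [10110]: (((0 OR 1) IMPLIES 1) AND NOT 1) -> 0
  row 23 [10111]: (((0 OR 1) IMPLIES 1) AND NOT 1) -> 0
  row 24 [11000]: (((1 OR 1) IMPLIES 0) AND NOT 0) -> 0
  row 25 [11001]: (((1 OR 1) IMPLIES 0) AND NOT 0) -> 0
  row 26 [11010]: (((1 OR 1) IMPLIES 1) AND NOT 0) -> 1
  row 27 [11011]: (((1 OR 1) IMPLIES 1) AND NOT 0) -> 1
  row 28 [11100]: (((1 OR 1) IMPLIES 0) AND NOT 1) -> 0
  row 29 [11101]: (((1 OR 1) IMPLIES 0) AND NOT 1) -> 0
  row 30 [11110]: (((1 OR 1) IMPLIES 1) AND NOT 1) -> 0
  row 31 [11111]: (((1 OR 1) IMPLIES 1) AND NOT 1) -> 0
Full result column, 8 rows per line (x1,x2 fixed per line; x3,x4,x5 runs 000..111 left to right):
  rows 0-7 [x1,x2=00]: 11110000  (ones: 4)
  rows 8-15 [x1,x2=01]: 00110000  (ones: 2)
  rows 16-23 [x1,x2=10]: 00110000  (ones: 2)
  rows 24-31 [x1,x2=11]: 00110000  (ones: 2)
Count of 1-rows = 4+2+2+2 = 10

10


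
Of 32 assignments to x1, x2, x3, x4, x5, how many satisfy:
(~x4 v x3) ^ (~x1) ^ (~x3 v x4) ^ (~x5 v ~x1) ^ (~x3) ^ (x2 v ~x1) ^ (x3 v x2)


CNF with 7 clauses over 5 vars (32 assignments).
An assignment satisfies CNF iff every clause has >=1 true literal.
Check each row (bits = x1,x2,x3,x4,x5; clause T/F shown):
  row 0 [00000]: clauses=TTTTTTF -> 0
  row 1 [00001]: clauses=TTTTTTF -> 0
  row 2 [00010]: clauses=FTTTTTF -> 0
  row 3 [00011]: clauses=FTTTTTF -> 0
  row 4 [00100]: clauses=TTFTFTT -> 0
  row 5 [00101]: clauses=TTFTFTT -> 0
  row 6 [00110]: clauses=TTTTFTT -> 0
  row 7 [00111]: clauses=TTTTFTT -> 0
  row 8 [01000]: clauses=TTTTTTT -> 1
  row 9 [01001]: clauses=TTTTTTT -> 1
  row 10 [01010]: clauses=FTTTTTT -> 0
  row 11 [01011]: clauses=FTTTTTT -> 0
  row 12 [01100]: clauses=TTFTFTT -> 0
  row 13 [01101]: clauses=TTFTFTT -> 0
  row 14 [01110]: clauses=TTTTFTT -> 0
  row 15 [01111]: clauses=TTTTFTT -> 0
  row 16 [10000]: clauses=TFTTTFF -> 0
  row 17 [10001]: clauses=TFTFTFF -> 0
  row 18 [10010]: clauses=FFTTTFF -> 0
  row 19 [10011]: clauses=FFTFTFF -> 0
  row 20 [10100]: clauses=TFFTFFT -> 0
  row 21 [10101]: clauses=TFFFFFT -> 0
  row 22 [10110]: clauses=TFTTFFT -> 0
  row 23 [10111]: clauses=TFTFFFT -> 0
  row 24 [11000]: clauses=TFTTTTT -> 0
  row 25 [11001]: clauses=TFTFTTT -> 0
  row 26 [11010]: clauses=FFTTTTT -> 0
  row 27 [11011]: clauses=FFTFTTT -> 0
  row 28 [11100]: clauses=TFFTFTT -> 0
  row 29 [11101]: clauses=TFFFFTT -> 0
  row 30 [11110]: clauses=TFTTFTT -> 0
  row 31 [11111]: clauses=TFTFFTT -> 0
Full result column, 8 rows per line (x1,x2 fixed per line; x3,x4,x5 runs 000..111 left to right):
  rows 0-7 [x1,x2=00]: 00000000  (ones: 0)
  rows 8-15 [x1,x2=01]: 11000000  (ones: 2)
  rows 16-23 [x1,x2=10]: 00000000  (ones: 0)
  rows 24-31 [x1,x2=11]: 00000000  (ones: 0)
Satisfying assignments = 0+2+0+0 = 2

2


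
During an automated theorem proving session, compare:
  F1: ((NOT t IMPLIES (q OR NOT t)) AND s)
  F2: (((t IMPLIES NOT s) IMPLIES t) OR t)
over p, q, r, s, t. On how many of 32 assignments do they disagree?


F1 = ((NOT t IMPLIES (q OR NOT t)) AND s)
F2 = (((t IMPLIES NOT s) IMPLIES t) OR t)
Evaluate both on each of 32 rows (bits = p,q,r,s,t):
  row 0 [00000]: F1=0 F2=0 -> 0
  row 1 [00001]: F1=0 F2=1 (differ) -> 1
  row 2 [00010]: F1=1 F2=0 (differ) -> 1
  row 3 [00011]: F1=1 F2=1 -> 0
  row 4 [00100]: F1=0 F2=0 -> 0
  row 5 [00101]: F1=0 F2=1 (differ) -> 1
  row 6 [00110]: F1=1 F2=0 (differ) -> 1
  row 7 [00111]: F1=1 F2=1 -> 0
  row 8 [01000]: F1=0 F2=0 -> 0
  row 9 [01001]: F1=0 F2=1 (differ) -> 1
  row 10 [01010]: F1=1 F2=0 (differ) -> 1
  row 11 [01011]: F1=1 F2=1 -> 0
  row 12 [01100]: F1=0 F2=0 -> 0
  row 13 [01101]: F1=0 F2=1 (differ) -> 1
  row 14 [01110]: F1=1 F2=0 (differ) -> 1
  row 15 [01111]: F1=1 F2=1 -> 0
  row 16 [10000]: F1=0 F2=0 -> 0
  row 17 [10001]: F1=0 F2=1 (differ) -> 1
  row 18 [10010]: F1=1 F2=0 (differ) -> 1
  row 19 [10011]: F1=1 F2=1 -> 0
  row 20 [10100]: F1=0 F2=0 -> 0
  row 21 [10101]: F1=0 F2=1 (differ) -> 1
  row 22 [10110]: F1=1 F2=0 (differ) -> 1
  row 23 [10111]: F1=1 F2=1 -> 0
  row 24 [11000]: F1=0 F2=0 -> 0
  row 25 [11001]: F1=0 F2=1 (differ) -> 1
  row 26 [11010]: F1=1 F2=0 (differ) -> 1
  row 27 [11011]: F1=1 F2=1 -> 0
  row 28 [11100]: F1=0 F2=0 -> 0
  row 29 [11101]: F1=0 F2=1 (differ) -> 1
  row 30 [11110]: F1=1 F2=0 (differ) -> 1
  row 31 [11111]: F1=1 F2=1 -> 0
Full result column, 8 rows per line (p,q fixed per line; r,s,t runs 000..111 left to right):
  rows 0-7 [p,q=00]: 01100110  (ones: 4)
  rows 8-15 [p,q=01]: 01100110  (ones: 4)
  rows 16-23 [p,q=10]: 01100110  (ones: 4)
  rows 24-31 [p,q=11]: 01100110  (ones: 4)
Disagreements = 4+4+4+4 = 16

16


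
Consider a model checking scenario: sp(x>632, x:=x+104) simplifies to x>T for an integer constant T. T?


Formula: sp(P, x:=E) = exists old_x. (x = E[old_x/x]) AND P[old_x/x] (old_x is the value of x before the assignment; eliminate old_x by solving x = E[old_x/x] for old_x)
Step 1: Precondition P: x>632, i.e. old_x > 632
Step 2: Assignment gives x = old_x + 104, so old_x = x - 104
Step 3: Substitute into P: x - 104 > 632
Step 4: Simplify: x > 632+104 = 736

736


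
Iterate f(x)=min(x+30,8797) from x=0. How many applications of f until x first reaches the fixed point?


Step 1: x=0, cap=8797, increment=30
Step 2: x grows by 30 each step until capped at 8797; fixed point is x=8797
Step 3: iterations = ceil(8797/30) = 294

294


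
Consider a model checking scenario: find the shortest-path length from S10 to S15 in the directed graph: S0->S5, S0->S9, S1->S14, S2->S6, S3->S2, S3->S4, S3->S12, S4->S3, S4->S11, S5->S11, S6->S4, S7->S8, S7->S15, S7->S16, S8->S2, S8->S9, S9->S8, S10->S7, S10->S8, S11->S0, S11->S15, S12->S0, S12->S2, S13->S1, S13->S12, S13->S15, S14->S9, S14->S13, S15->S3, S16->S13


BFS layer-by-layer from S10:
  dist 0: {S10}
  dist 1: {S7, S8}
  dist 2: {S2, S9, S15, S16}
  -> S15 reached at distance 2
Shortest path length = 2

2


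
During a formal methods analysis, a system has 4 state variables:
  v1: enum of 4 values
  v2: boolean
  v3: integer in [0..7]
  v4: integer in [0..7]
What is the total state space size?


State space = product of domain sizes of all variables.
Domain sizes:
  v1 (enum of 4 values): 4
  v2 (boolean): 2
  v3 (integer in [0..7]): 8
  v4 (integer in [0..7]): 8
Product = 4 * 2 * 8 * 8 = 512

512


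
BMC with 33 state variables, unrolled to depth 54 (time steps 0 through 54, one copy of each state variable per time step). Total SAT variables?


BMC unrolls to depth k, creating one copy of each state var for steps 0..k.
Step count = 54 + 1 = 55 (steps 0 through 54)
Vars per step = 33
Total = 33 * 55 = 1815

1815


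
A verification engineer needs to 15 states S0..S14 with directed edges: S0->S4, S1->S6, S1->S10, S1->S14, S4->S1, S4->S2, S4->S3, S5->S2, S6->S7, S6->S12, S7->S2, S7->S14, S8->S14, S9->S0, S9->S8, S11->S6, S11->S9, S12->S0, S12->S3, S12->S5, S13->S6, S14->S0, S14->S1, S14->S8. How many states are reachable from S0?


BFS from S0:
  layer 0: {S0}
  layer 1: {S4}
  layer 2: {S1, S2, S3}
  layer 3: {S6, S10, S14}
  layer 4: {S7, S8, S12}
  layer 5: {S5}
Reachable set: {S0, S1, S2, S3, S4, S5, S6, S7, S8, S10, S12, S14}
Count = 12

12


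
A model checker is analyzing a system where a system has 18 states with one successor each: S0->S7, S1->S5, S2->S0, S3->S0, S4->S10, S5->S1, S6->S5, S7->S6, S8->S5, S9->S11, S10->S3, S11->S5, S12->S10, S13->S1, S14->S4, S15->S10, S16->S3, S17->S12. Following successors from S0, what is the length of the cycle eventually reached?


Trace from S0 until a state repeats:
  S0 -> S7 -> S6 -> S5 -> S1 -> S5
S5 first seen at step 3, revisited at step 5.
Cycle length = 5 - 3 = 2

2


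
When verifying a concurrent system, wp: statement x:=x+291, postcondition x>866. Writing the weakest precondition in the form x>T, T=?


Formula: wp(x:=E, P) = P[E/x] (substitute E for x in postcondition)
Step 1: Postcondition: x>866
Step 2: Substitute x+291 for x: x+291>866
Step 3: Solve for x: x > 866-291 = 575

575


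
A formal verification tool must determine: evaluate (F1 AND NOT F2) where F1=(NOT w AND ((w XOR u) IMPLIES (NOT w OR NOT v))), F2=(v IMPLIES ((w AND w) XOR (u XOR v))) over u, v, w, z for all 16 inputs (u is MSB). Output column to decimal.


F1 = (NOT w AND ((w XOR u) IMPLIES (NOT w OR NOT v)))
F2 = (v IMPLIES ((w AND w) XOR (u XOR v)))
Counterexample to F1=>F2 is where F1=1 and F2=0.
Evaluate each row (bits = u,v,w,z, MSB first):
  row 0 [0000]: F1=1 F2=1 -> F1&~F2 -> 0
  row 1 [0001]: F1=1 F2=1 -> F1&~F2 -> 0
  row 2 [0010]: F1=0 F2=1 -> F1&~F2 -> 0
  row 3 [0011]: F1=0 F2=1 -> F1&~F2 -> 0
  row 4 [0100]: F1=1 F2=1 -> F1&~F2 -> 0
  row 5 [0101]: F1=1 F2=1 -> F1&~F2 -> 0
  row 6 [0110]: F1=0 F2=0 -> F1&~F2 -> 0
  row 7 [0111]: F1=0 F2=0 -> F1&~F2 -> 0
  row 8 [1000]: F1=1 F2=1 -> F1&~F2 -> 0
  row 9 [1001]: F1=1 F2=1 -> F1&~F2 -> 0
  row 10 [1010]: F1=0 F2=1 -> F1&~F2 -> 0
  row 11 [1011]: F1=0 F2=1 -> F1&~F2 -> 0
  row 12 [1100]: F1=1 F2=0 -> F1&~F2 -> 1
  row 13 [1101]: F1=1 F2=0 -> F1&~F2 -> 1
  row 14 [1110]: F1=0 F2=1 -> F1&~F2 -> 0
  row 15 [1111]: F1=0 F2=1 -> F1&~F2 -> 0
Full result column, 4 rows per line (u,v fixed per line; w,z runs 00..11 left to right):
  rows 0-3 [u,v=00]: 0000  = hex 0
  rows 4-7 [u,v=01]: 0000  = hex 0
  rows 8-11 [u,v=10]: 0000  = hex 0
  rows 12-15 [u,v=11]: 1100  = hex C
Counterexample vector (row 0 .. row 15) = 0000000000001100
Output column grouped in 4s = 0000 0000 0000 1100 = 0x000C
Convert to decimal digit by digit (value = value*16 + digit):
  0 -> 0
  0*16 + 0 = 0
  0*16 + 0 = 0
  0*16 + 12 (C) = 12
Decimal = 12

12


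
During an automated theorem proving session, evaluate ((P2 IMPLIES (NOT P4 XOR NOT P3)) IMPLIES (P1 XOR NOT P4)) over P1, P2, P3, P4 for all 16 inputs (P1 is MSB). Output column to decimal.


Formula: ((P2 IMPLIES (NOT P4 XOR NOT P3)) IMPLIES (P1 XOR NOT P4)) over P1, P2, P3, P4 (16 rows)
Evaluate each row (bits = P1,P2,P3,P4, MSB first):
  row 0 [0000]: ((0 IMPLIES (NOT 0 XOR NOT 0)) IMPLIES (0 XOR NOT 0)) -> 1
  row 1 [0001]: ((0 IMPLIES (NOT 1 XOR NOT 0)) IMPLIES (0 XOR NOT 1)) -> 0
  row 2 [0010]: ((0 IMPLIES (NOT 0 XOR NOT 1)) IMPLIES (0 XOR NOT 0)) -> 1
  row 3 [0011]: ((0 IMPLIES (NOT 1 XOR NOT 1)) IMPLIES (0 XOR NOT 1)) -> 0
  row 4 [0100]: ((1 IMPLIES (NOT 0 XOR NOT 0)) IMPLIES (0 XOR NOT 0)) -> 1
  row 5 [0101]: ((1 IMPLIES (NOT 1 XOR NOT 0)) IMPLIES (0 XOR NOT 1)) -> 0
  row 6 [0110]: ((1 IMPLIES (NOT 0 XOR NOT 1)) IMPLIES (0 XOR NOT 0)) -> 1
  row 7 [0111]: ((1 IMPLIES (NOT 1 XOR NOT 1)) IMPLIES (0 XOR NOT 1)) -> 1
  row 8 [1000]: ((0 IMPLIES (NOT 0 XOR NOT 0)) IMPLIES (1 XOR NOT 0)) -> 0
  row 9 [1001]: ((0 IMPLIES (NOT 1 XOR NOT 0)) IMPLIES (1 XOR NOT 1)) -> 1
  row 10 [1010]: ((0 IMPLIES (NOT 0 XOR NOT 1)) IMPLIES (1 XOR NOT 0)) -> 0
  row 11 [1011]: ((0 IMPLIES (NOT 1 XOR NOT 1)) IMPLIES (1 XOR NOT 1)) -> 1
  row 12 [1100]: ((1 IMPLIES (NOT 0 XOR NOT 0)) IMPLIES (1 XOR NOT 0)) -> 1
  row 13 [1101]: ((1 IMPLIES (NOT 1 XOR NOT 0)) IMPLIES (1 XOR NOT 1)) -> 1
  row 14 [1110]: ((1 IMPLIES (NOT 0 XOR NOT 1)) IMPLIES (1 XOR NOT 0)) -> 0
  row 15 [1111]: ((1 IMPLIES (NOT 1 XOR NOT 1)) IMPLIES (1 XOR NOT 1)) -> 1
Full result column, 4 rows per line (P1,P2 fixed per line; P3,P4 runs 00..11 left to right):
  rows 0-3 [P1,P2=00]: 1010  = hex A
  rows 4-7 [P1,P2=01]: 1011  = hex B
  rows 8-11 [P1,P2=10]: 0101  = hex 5
  rows 12-15 [P1,P2=11]: 1101  = hex D
Output column (row 0 .. row 15) = 1010101101011101
Output column grouped in 4s = 1010 1011 0101 1101 = 0xAB5D
Convert to decimal digit by digit (value = value*16 + digit):
  A -> 10
  10*16 + 11 (B) = 171
  171*16 + 5 = 2741
  2741*16 + 13 (D) = 43869
Decimal = 43869

43869


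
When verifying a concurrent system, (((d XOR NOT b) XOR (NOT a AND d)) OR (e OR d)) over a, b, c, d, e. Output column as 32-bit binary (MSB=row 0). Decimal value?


Formula: (((d XOR NOT b) XOR (NOT a AND d)) OR (e OR d)) over a, b, c, d, e (32 rows)
Evaluate each row (bits = a,b,c,d,e, MSB first):
  row 0 [00000]: (((0 XOR NOT 0) XOR (NOT 0 AND 0)) OR (0 OR 0)) -> 1
  row 1 [00001]: (((0 XOR NOT 0) XOR (NOT 0 AND 0)) OR (1 OR 0)) -> 1
  row 2 [00010]: (((1 XOR NOT 0) XOR (NOT 0 AND 1)) OR (0 OR 1)) -> 1
  row 3 [00011]: (((1 XOR NOT 0) XOR (NOT 0 AND 1)) OR (1 OR 1)) -> 1
  row 4 [00100]: (((0 XOR NOT 0) XOR (NOT 0 AND 0)) OR (0 OR 0)) -> 1
  row 5 [00101]: (((0 XOR NOT 0) XOR (NOT 0 AND 0)) OR (1 OR 0)) -> 1
  row 6 [00110]: (((1 XOR NOT 0) XOR (NOT 0 AND 1)) OR (0 OR 1)) -> 1
  row 7 [00111]: (((1 XOR NOT 0) XOR (NOT 0 AND 1)) OR (1 OR 1)) -> 1
  row 8 [01000]: (((0 XOR NOT 1) XOR (NOT 0 AND 0)) OR (0 OR 0)) -> 0
  row 9 [01001]: (((0 XOR NOT 1) XOR (NOT 0 AND 0)) OR (1 OR 0)) -> 1
  row 10 [01010]: (((1 XOR NOT 1) XOR (NOT 0 AND 1)) OR (0 OR 1)) -> 1
  row 11 [01011]: (((1 XOR NOT 1) XOR (NOT 0 AND 1)) OR (1 OR 1)) -> 1
  row 12 [01100]: (((0 XOR NOT 1) XOR (NOT 0 AND 0)) OR (0 OR 0)) -> 0
  row 13 [01101]: (((0 XOR NOT 1) XOR (NOT 0 AND 0)) OR (1 OR 0)) -> 1
  row 14 [01110]: (((1 XOR NOT 1) XOR (NOT 0 AND 1)) OR (0 OR 1)) -> 1
  row 15 [01111]: (((1 XOR NOT 1) XOR (NOT 0 AND 1)) OR (1 OR 1)) -> 1
  row 16 [10000]: (((0 XOR NOT 0) XOR (NOT 1 AND 0)) OR (0 OR 0)) -> 1
  row 17 [10001]: (((0 XOR NOT 0) XOR (NOT 1 AND 0)) OR (1 OR 0)) -> 1
  row 18 [10010]: (((1 XOR NOT 0) XOR (NOT 1 AND 1)) OR (0 OR 1)) -> 1
  row 19 [10011]: (((1 XOR NOT 0) XOR (NOT 1 AND 1)) OR (1 OR 1)) -> 1
  row 20 [10100]: (((0 XOR NOT 0) XOR (NOT 1 AND 0)) OR (0 OR 0)) -> 1
  row 21 [10101]: (((0 XOR NOT 0) XOR (NOT 1 AND 0)) OR (1 OR 0)) -> 1
  row 22 [10110]: (((1 XOR NOT 0) XOR (NOT 1 AND 1)) OR (0 OR 1)) -> 1
  row 23 [10111]: (((1 XOR NOT 0) XOR (NOT 1 AND 1)) OR (1 OR 1)) -> 1
  row 24 [11000]: (((0 XOR NOT 1) XOR (NOT 1 AND 0)) OR (0 OR 0)) -> 0
  row 25 [11001]: (((0 XOR NOT 1) XOR (NOT 1 AND 0)) OR (1 OR 0)) -> 1
  row 26 [11010]: (((1 XOR NOT 1) XOR (NOT 1 AND 1)) OR (0 OR 1)) -> 1
  row 27 [11011]: (((1 XOR NOT 1) XOR (NOT 1 AND 1)) OR (1 OR 1)) -> 1
  row 28 [11100]: (((0 XOR NOT 1) XOR (NOT 1 AND 0)) OR (0 OR 0)) -> 0
  row 29 [11101]: (((0 XOR NOT 1) XOR (NOT 1 AND 0)) OR (1 OR 0)) -> 1
  row 30 [11110]: (((1 XOR NOT 1) XOR (NOT 1 AND 1)) OR (0 OR 1)) -> 1
  row 31 [11111]: (((1 XOR NOT 1) XOR (NOT 1 AND 1)) OR (1 OR 1)) -> 1
Full result column, 4 rows per line (a,b,c fixed per line; d,e runs 00..11 left to right):
  rows 0-3 [a,b,c=000]: 1111  = hex F
  rows 4-7 [a,b,c=001]: 1111  = hex F
  rows 8-11 [a,b,c=010]: 0111  = hex 7
  rows 12-15 [a,b,c=011]: 0111  = hex 7
  rows 16-19 [a,b,c=100]: 1111  = hex F
  rows 20-23 [a,b,c=101]: 1111  = hex F
  rows 24-27 [a,b,c=110]: 0111  = hex 7
  rows 28-31 [a,b,c=111]: 0111  = hex 7
Output column (row 0 .. row 31) = 11111111011101111111111101110111
Output column grouped in 4s = 1111 1111 0111 0111 1111 1111 0111 0111 = 0xFF77FF77
Convert to decimal digit by digit (value = value*16 + digit):
  F -> 15
  15*16 + 15 (F) = 255
  255*16 + 7 = 4087
  4087*16 + 7 = 65399
  65399*16 + 15 (F) = 1046399
  1046399*16 + 15 (F) = 16742399
  16742399*16 + 7 = 267878391
  267878391*16 + 7 = 4286054263
Decimal = 4286054263

4286054263


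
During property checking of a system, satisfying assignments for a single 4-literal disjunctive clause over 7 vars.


Step 1: Total=2^7=128
Step 2: Unsat when all 4 false: 2^3=8
Step 3: Sat=128-8=120

120


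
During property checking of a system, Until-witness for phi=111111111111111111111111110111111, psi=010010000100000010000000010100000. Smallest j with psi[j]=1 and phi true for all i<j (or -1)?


(phi U psi) at 0: need smallest j with psi[j]=1 and phi[i]=1 for all i in [0,j).
Scan from step 0:
  step 0: phi=1, psi=0 -> continue
  step 1: psi=1 and phi held for [0,1) -> witness found
Witness step = 1

1


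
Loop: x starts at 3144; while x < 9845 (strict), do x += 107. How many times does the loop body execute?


Step 1: x goes from 3144 toward 9845 by 107; the body runs while x<9845, so iterations = ceil((bound-start)/step)
Step 2: Distance=6701
Step 3: ceil(6701/107)=63

63


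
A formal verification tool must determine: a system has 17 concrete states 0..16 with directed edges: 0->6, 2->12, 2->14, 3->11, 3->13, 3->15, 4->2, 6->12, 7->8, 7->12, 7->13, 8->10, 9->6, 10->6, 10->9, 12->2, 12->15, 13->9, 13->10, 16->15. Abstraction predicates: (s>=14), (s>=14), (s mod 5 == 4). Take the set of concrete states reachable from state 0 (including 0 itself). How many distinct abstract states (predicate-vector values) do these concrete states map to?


BFS from 0:
Concrete reachable: {0, 2, 6, 12, 14, 15}
Abstract via predicates (s>=14), (s>=14), (s mod 5 == 4):
  (0,0,0) <- {0, 2, 6, 12}
  (1,1,0) <- {15}
  (1,1,1) <- {14}
Distinct abstract states = 3

3


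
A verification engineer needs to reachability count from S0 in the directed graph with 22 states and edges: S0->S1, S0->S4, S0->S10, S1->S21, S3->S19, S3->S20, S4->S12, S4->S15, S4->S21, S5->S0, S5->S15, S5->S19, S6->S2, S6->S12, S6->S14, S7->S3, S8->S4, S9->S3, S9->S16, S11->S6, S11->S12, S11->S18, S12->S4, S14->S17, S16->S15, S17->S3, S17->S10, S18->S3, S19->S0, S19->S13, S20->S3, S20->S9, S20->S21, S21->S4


BFS from S0:
  layer 0: {S0}
  layer 1: {S1, S4, S10}
  layer 2: {S12, S15, S21}
Reachable set: {S0, S1, S4, S10, S12, S15, S21}
Count = 7

7


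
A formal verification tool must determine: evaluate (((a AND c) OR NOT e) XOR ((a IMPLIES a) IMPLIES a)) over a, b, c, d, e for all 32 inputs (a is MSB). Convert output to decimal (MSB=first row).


Formula: (((a AND c) OR NOT e) XOR ((a IMPLIES a) IMPLIES a)) over a, b, c, d, e (32 rows)
Evaluate each row (bits = a,b,c,d,e, MSB first):
  row 0 [00000]: (((0 AND 0) OR NOT 0) XOR ((0 IMPLIES 0) IMPLIES 0)) -> 1
  row 1 [00001]: (((0 AND 0) OR NOT 1) XOR ((0 IMPLIES 0) IMPLIES 0)) -> 0
  row 2 [00010]: (((0 AND 0) OR NOT 0) XOR ((0 IMPLIES 0) IMPLIES 0)) -> 1
  row 3 [00011]: (((0 AND 0) OR NOT 1) XOR ((0 IMPLIES 0) IMPLIES 0)) -> 0
  row 4 [00100]: (((0 AND 1) OR NOT 0) XOR ((0 IMPLIES 0) IMPLIES 0)) -> 1
  row 5 [00101]: (((0 AND 1) OR NOT 1) XOR ((0 IMPLIES 0) IMPLIES 0)) -> 0
  row 6 [00110]: (((0 AND 1) OR NOT 0) XOR ((0 IMPLIES 0) IMPLIES 0)) -> 1
  row 7 [00111]: (((0 AND 1) OR NOT 1) XOR ((0 IMPLIES 0) IMPLIES 0)) -> 0
  row 8 [01000]: (((0 AND 0) OR NOT 0) XOR ((0 IMPLIES 0) IMPLIES 0)) -> 1
  row 9 [01001]: (((0 AND 0) OR NOT 1) XOR ((0 IMPLIES 0) IMPLIES 0)) -> 0
  row 10 [01010]: (((0 AND 0) OR NOT 0) XOR ((0 IMPLIES 0) IMPLIES 0)) -> 1
  row 11 [01011]: (((0 AND 0) OR NOT 1) XOR ((0 IMPLIES 0) IMPLIES 0)) -> 0
  row 12 [01100]: (((0 AND 1) OR NOT 0) XOR ((0 IMPLIES 0) IMPLIES 0)) -> 1
  row 13 [01101]: (((0 AND 1) OR NOT 1) XOR ((0 IMPLIES 0) IMPLIES 0)) -> 0
  row 14 [01110]: (((0 AND 1) OR NOT 0) XOR ((0 IMPLIES 0) IMPLIES 0)) -> 1
  row 15 [01111]: (((0 AND 1) OR NOT 1) XOR ((0 IMPLIES 0) IMPLIES 0)) -> 0
  row 16 [10000]: (((1 AND 0) OR NOT 0) XOR ((1 IMPLIES 1) IMPLIES 1)) -> 0
  row 17 [10001]: (((1 AND 0) OR NOT 1) XOR ((1 IMPLIES 1) IMPLIES 1)) -> 1
  row 18 [10010]: (((1 AND 0) OR NOT 0) XOR ((1 IMPLIES 1) IMPLIES 1)) -> 0
  row 19 [10011]: (((1 AND 0) OR NOT 1) XOR ((1 IMPLIES 1) IMPLIES 1)) -> 1
  row 20 [10100]: (((1 AND 1) OR NOT 0) XOR ((1 IMPLIES 1) IMPLIES 1)) -> 0
  row 21 [10101]: (((1 AND 1) OR NOT 1) XOR ((1 IMPLIES 1) IMPLIES 1)) -> 0
  row 22 [10110]: (((1 AND 1) OR NOT 0) XOR ((1 IMPLIES 1) IMPLIES 1)) -> 0
  row 23 [10111]: (((1 AND 1) OR NOT 1) XOR ((1 IMPLIES 1) IMPLIES 1)) -> 0
  row 24 [11000]: (((1 AND 0) OR NOT 0) XOR ((1 IMPLIES 1) IMPLIES 1)) -> 0
  row 25 [11001]: (((1 AND 0) OR NOT 1) XOR ((1 IMPLIES 1) IMPLIES 1)) -> 1
  row 26 [11010]: (((1 AND 0) OR NOT 0) XOR ((1 IMPLIES 1) IMPLIES 1)) -> 0
  row 27 [11011]: (((1 AND 0) OR NOT 1) XOR ((1 IMPLIES 1) IMPLIES 1)) -> 1
  row 28 [11100]: (((1 AND 1) OR NOT 0) XOR ((1 IMPLIES 1) IMPLIES 1)) -> 0
  row 29 [11101]: (((1 AND 1) OR NOT 1) XOR ((1 IMPLIES 1) IMPLIES 1)) -> 0
  row 30 [11110]: (((1 AND 1) OR NOT 0) XOR ((1 IMPLIES 1) IMPLIES 1)) -> 0
  row 31 [11111]: (((1 AND 1) OR NOT 1) XOR ((1 IMPLIES 1) IMPLIES 1)) -> 0
Full result column, 4 rows per line (a,b,c fixed per line; d,e runs 00..11 left to right):
  rows 0-3 [a,b,c=000]: 1010  = hex A
  rows 4-7 [a,b,c=001]: 1010  = hex A
  rows 8-11 [a,b,c=010]: 1010  = hex A
  rows 12-15 [a,b,c=011]: 1010  = hex A
  rows 16-19 [a,b,c=100]: 0101  = hex 5
  rows 20-23 [a,b,c=101]: 0000  = hex 0
  rows 24-27 [a,b,c=110]: 0101  = hex 5
  rows 28-31 [a,b,c=111]: 0000  = hex 0
Output column (row 0 .. row 31) = 10101010101010100101000001010000
Output column grouped in 4s = 1010 1010 1010 1010 0101 0000 0101 0000 = 0xAAAA5050
Convert to decimal digit by digit (value = value*16 + digit):
  A -> 10
  10*16 + 10 (A) = 170
  170*16 + 10 (A) = 2730
  2730*16 + 10 (A) = 43690
  43690*16 + 5 = 699045
  699045*16 + 0 = 11184720
  11184720*16 + 5 = 178955525
  178955525*16 + 0 = 2863288400
Decimal = 2863288400

2863288400


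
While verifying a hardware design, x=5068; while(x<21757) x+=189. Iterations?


Step 1: x goes from 5068 toward 21757 by 189; the body runs while x<21757, so iterations = ceil((bound-start)/step)
Step 2: Distance=16689
Step 3: ceil(16689/189)=89

89


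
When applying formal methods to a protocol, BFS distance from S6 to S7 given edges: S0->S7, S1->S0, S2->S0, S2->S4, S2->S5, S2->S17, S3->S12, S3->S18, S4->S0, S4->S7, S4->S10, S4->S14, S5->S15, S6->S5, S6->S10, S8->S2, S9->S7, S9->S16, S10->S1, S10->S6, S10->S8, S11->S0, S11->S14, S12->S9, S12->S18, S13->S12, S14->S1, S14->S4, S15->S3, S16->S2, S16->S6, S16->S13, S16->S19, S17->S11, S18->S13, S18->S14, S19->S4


BFS layer-by-layer from S6:
  dist 0: {S6}
  dist 1: {S5, S10}
  dist 2: {S1, S8, S15}
  dist 3: {S0, S2, S3}
  dist 4: {S4, S7, S12, S17, S18}
  -> S7 reached at distance 4
Shortest path length = 4

4


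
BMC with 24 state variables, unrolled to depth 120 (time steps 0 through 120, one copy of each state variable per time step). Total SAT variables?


BMC unrolls to depth k, creating one copy of each state var for steps 0..k.
Step count = 120 + 1 = 121 (steps 0 through 120)
Vars per step = 24
Total = 24 * 121 = 2904

2904


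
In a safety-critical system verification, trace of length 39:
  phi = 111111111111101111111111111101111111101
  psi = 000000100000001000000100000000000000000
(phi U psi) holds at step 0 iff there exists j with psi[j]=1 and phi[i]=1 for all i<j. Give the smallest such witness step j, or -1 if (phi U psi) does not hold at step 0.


(phi U psi) at 0: need smallest j with psi[j]=1 and phi[i]=1 for all i in [0,j).
Scan from step 0:
  step 0: phi=1, psi=0 -> continue
  step 1: phi=1, psi=0 -> continue
  step 2: phi=1, psi=0 -> continue
  step 3: phi=1, psi=0 -> continue
  step 6: psi=1 and phi held for [0,6) -> witness found
Witness step = 6

6


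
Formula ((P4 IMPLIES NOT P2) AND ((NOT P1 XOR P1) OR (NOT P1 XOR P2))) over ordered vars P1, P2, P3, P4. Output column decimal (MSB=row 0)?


Formula: ((P4 IMPLIES NOT P2) AND ((NOT P1 XOR P1) OR (NOT P1 XOR P2))) over P1, P2, P3, P4 (16 rows)
Evaluate each row (bits = P1,P2,P3,P4, MSB first):
  row 0 [0000]: ((0 IMPLIES NOT 0) AND ((NOT 0 XOR 0) OR (NOT 0 XOR 0))) -> 1
  row 1 [0001]: ((1 IMPLIES NOT 0) AND ((NOT 0 XOR 0) OR (NOT 0 XOR 0))) -> 1
  row 2 [0010]: ((0 IMPLIES NOT 0) AND ((NOT 0 XOR 0) OR (NOT 0 XOR 0))) -> 1
  row 3 [0011]: ((1 IMPLIES NOT 0) AND ((NOT 0 XOR 0) OR (NOT 0 XOR 0))) -> 1
  row 4 [0100]: ((0 IMPLIES NOT 1) AND ((NOT 0 XOR 0) OR (NOT 0 XOR 1))) -> 1
  row 5 [0101]: ((1 IMPLIES NOT 1) AND ((NOT 0 XOR 0) OR (NOT 0 XOR 1))) -> 0
  row 6 [0110]: ((0 IMPLIES NOT 1) AND ((NOT 0 XOR 0) OR (NOT 0 XOR 1))) -> 1
  row 7 [0111]: ((1 IMPLIES NOT 1) AND ((NOT 0 XOR 0) OR (NOT 0 XOR 1))) -> 0
  row 8 [1000]: ((0 IMPLIES NOT 0) AND ((NOT 1 XOR 1) OR (NOT 1 XOR 0))) -> 1
  row 9 [1001]: ((1 IMPLIES NOT 0) AND ((NOT 1 XOR 1) OR (NOT 1 XOR 0))) -> 1
  row 10 [1010]: ((0 IMPLIES NOT 0) AND ((NOT 1 XOR 1) OR (NOT 1 XOR 0))) -> 1
  row 11 [1011]: ((1 IMPLIES NOT 0) AND ((NOT 1 XOR 1) OR (NOT 1 XOR 0))) -> 1
  row 12 [1100]: ((0 IMPLIES NOT 1) AND ((NOT 1 XOR 1) OR (NOT 1 XOR 1))) -> 1
  row 13 [1101]: ((1 IMPLIES NOT 1) AND ((NOT 1 XOR 1) OR (NOT 1 XOR 1))) -> 0
  row 14 [1110]: ((0 IMPLIES NOT 1) AND ((NOT 1 XOR 1) OR (NOT 1 XOR 1))) -> 1
  row 15 [1111]: ((1 IMPLIES NOT 1) AND ((NOT 1 XOR 1) OR (NOT 1 XOR 1))) -> 0
Full result column, 4 rows per line (P1,P2 fixed per line; P3,P4 runs 00..11 left to right):
  rows 0-3 [P1,P2=00]: 1111  = hex F
  rows 4-7 [P1,P2=01]: 1010  = hex A
  rows 8-11 [P1,P2=10]: 1111  = hex F
  rows 12-15 [P1,P2=11]: 1010  = hex A
Output column (row 0 .. row 15) = 1111101011111010
Output column grouped in 4s = 1111 1010 1111 1010 = 0xFAFA
Convert to decimal digit by digit (value = value*16 + digit):
  F -> 15
  15*16 + 10 (A) = 250
  250*16 + 15 (F) = 4015
  4015*16 + 10 (A) = 64250
Decimal = 64250

64250


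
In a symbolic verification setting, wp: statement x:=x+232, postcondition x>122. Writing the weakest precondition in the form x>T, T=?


Formula: wp(x:=E, P) = P[E/x] (substitute E for x in postcondition)
Step 1: Postcondition: x>122
Step 2: Substitute x+232 for x: x+232>122
Step 3: Solve for x: x > 122-232 = -110

-110


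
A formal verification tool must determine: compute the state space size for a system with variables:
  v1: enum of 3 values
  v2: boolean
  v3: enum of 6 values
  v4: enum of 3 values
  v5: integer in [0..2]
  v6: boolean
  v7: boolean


State space = product of domain sizes of all variables.
Domain sizes:
  v1 (enum of 3 values): 3
  v2 (boolean): 2
  v3 (enum of 6 values): 6
  v4 (enum of 3 values): 3
  v5 (integer in [0..2]): 3
  v6 (boolean): 2
  v7 (boolean): 2
Product = 3 * 2 * 6 * 3 * 3 * 2 * 2 = 1296

1296


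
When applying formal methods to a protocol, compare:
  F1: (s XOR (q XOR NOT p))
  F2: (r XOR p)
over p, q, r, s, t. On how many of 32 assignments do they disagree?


F1 = (s XOR (q XOR NOT p))
F2 = (r XOR p)
Evaluate both on each of 32 rows (bits = p,q,r,s,t):
  row 0 [00000]: F1=1 F2=0 (differ) -> 1
  row 1 [00001]: F1=1 F2=0 (differ) -> 1
  row 2 [00010]: F1=0 F2=0 -> 0
  row 3 [00011]: F1=0 F2=0 -> 0
  row 4 [00100]: F1=1 F2=1 -> 0
  row 5 [00101]: F1=1 F2=1 -> 0
  row 6 [00110]: F1=0 F2=1 (differ) -> 1
  row 7 [00111]: F1=0 F2=1 (differ) -> 1
  row 8 [01000]: F1=0 F2=0 -> 0
  row 9 [01001]: F1=0 F2=0 -> 0
  row 10 [01010]: F1=1 F2=0 (differ) -> 1
  row 11 [01011]: F1=1 F2=0 (differ) -> 1
  row 12 [01100]: F1=0 F2=1 (differ) -> 1
  row 13 [01101]: F1=0 F2=1 (differ) -> 1
  row 14 [01110]: F1=1 F2=1 -> 0
  row 15 [01111]: F1=1 F2=1 -> 0
  row 16 [10000]: F1=0 F2=1 (differ) -> 1
  row 17 [10001]: F1=0 F2=1 (differ) -> 1
  row 18 [10010]: F1=1 F2=1 -> 0
  row 19 [10011]: F1=1 F2=1 -> 0
  row 20 [10100]: F1=0 F2=0 -> 0
  row 21 [10101]: F1=0 F2=0 -> 0
  row 22 [10110]: F1=1 F2=0 (differ) -> 1
  row 23 [10111]: F1=1 F2=0 (differ) -> 1
  row 24 [11000]: F1=1 F2=1 -> 0
  row 25 [11001]: F1=1 F2=1 -> 0
  row 26 [11010]: F1=0 F2=1 (differ) -> 1
  row 27 [11011]: F1=0 F2=1 (differ) -> 1
  row 28 [11100]: F1=1 F2=0 (differ) -> 1
  row 29 [11101]: F1=1 F2=0 (differ) -> 1
  row 30 [11110]: F1=0 F2=0 -> 0
  row 31 [11111]: F1=0 F2=0 -> 0
Full result column, 8 rows per line (p,q fixed per line; r,s,t runs 000..111 left to right):
  rows 0-7 [p,q=00]: 11000011  (ones: 4)
  rows 8-15 [p,q=01]: 00111100  (ones: 4)
  rows 16-23 [p,q=10]: 11000011  (ones: 4)
  rows 24-31 [p,q=11]: 00111100  (ones: 4)
Disagreements = 4+4+4+4 = 16

16


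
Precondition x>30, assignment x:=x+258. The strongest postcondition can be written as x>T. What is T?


Formula: sp(P, x:=E) = exists old_x. (x = E[old_x/x]) AND P[old_x/x] (old_x is the value of x before the assignment; eliminate old_x by solving x = E[old_x/x] for old_x)
Step 1: Precondition P: x>30, i.e. old_x > 30
Step 2: Assignment gives x = old_x + 258, so old_x = x - 258
Step 3: Substitute into P: x - 258 > 30
Step 4: Simplify: x > 30+258 = 288

288


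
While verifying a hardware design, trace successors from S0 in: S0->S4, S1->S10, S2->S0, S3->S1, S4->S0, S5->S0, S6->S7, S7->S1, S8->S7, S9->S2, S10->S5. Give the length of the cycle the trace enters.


Trace from S0 until a state repeats:
  S0 -> S4 -> S0
S0 first seen at step 0, revisited at step 2.
Cycle length = 2 - 0 = 2

2


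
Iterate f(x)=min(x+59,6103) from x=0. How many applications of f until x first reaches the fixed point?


Step 1: x=0, cap=6103, increment=59
Step 2: x grows by 59 each step until capped at 6103; fixed point is x=6103
Step 3: iterations = ceil(6103/59) = 104

104


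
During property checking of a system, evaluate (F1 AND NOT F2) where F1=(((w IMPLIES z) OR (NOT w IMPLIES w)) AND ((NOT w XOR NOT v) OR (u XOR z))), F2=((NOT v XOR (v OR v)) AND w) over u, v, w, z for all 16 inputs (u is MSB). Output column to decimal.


F1 = (((w IMPLIES z) OR (NOT w IMPLIES w)) AND ((NOT w XOR NOT v) OR (u XOR z)))
F2 = ((NOT v XOR (v OR v)) AND w)
Counterexample to F1=>F2 is where F1=1 and F2=0.
Evaluate each row (bits = u,v,w,z, MSB first):
  row 0 [0000]: F1=0 F2=0 -> F1&~F2 -> 0
  row 1 [0001]: F1=1 F2=0 -> F1&~F2 -> 1
  row 2 [0010]: F1=1 F2=1 -> F1&~F2 -> 0
  row 3 [0011]: F1=1 F2=1 -> F1&~F2 -> 0
  row 4 [0100]: F1=1 F2=0 -> F1&~F2 -> 1
  row 5 [0101]: F1=1 F2=0 -> F1&~F2 -> 1
  row 6 [0110]: F1=0 F2=1 -> F1&~F2 -> 0
  row 7 [0111]: F1=1 F2=1 -> F1&~F2 -> 0
  row 8 [1000]: F1=1 F2=0 -> F1&~F2 -> 1
  row 9 [1001]: F1=0 F2=0 -> F1&~F2 -> 0
  row 10 [1010]: F1=1 F2=1 -> F1&~F2 -> 0
  row 11 [1011]: F1=1 F2=1 -> F1&~F2 -> 0
  row 12 [1100]: F1=1 F2=0 -> F1&~F2 -> 1
  row 13 [1101]: F1=1 F2=0 -> F1&~F2 -> 1
  row 14 [1110]: F1=1 F2=1 -> F1&~F2 -> 0
  row 15 [1111]: F1=0 F2=1 -> F1&~F2 -> 0
Full result column, 4 rows per line (u,v fixed per line; w,z runs 00..11 left to right):
  rows 0-3 [u,v=00]: 0100  = hex 4
  rows 4-7 [u,v=01]: 1100  = hex C
  rows 8-11 [u,v=10]: 1000  = hex 8
  rows 12-15 [u,v=11]: 1100  = hex C
Counterexample vector (row 0 .. row 15) = 0100110010001100
Output column grouped in 4s = 0100 1100 1000 1100 = 0x4C8C
Convert to decimal digit by digit (value = value*16 + digit):
  4 -> 4
  4*16 + 12 (C) = 76
  76*16 + 8 = 1224
  1224*16 + 12 (C) = 19596
Decimal = 19596

19596


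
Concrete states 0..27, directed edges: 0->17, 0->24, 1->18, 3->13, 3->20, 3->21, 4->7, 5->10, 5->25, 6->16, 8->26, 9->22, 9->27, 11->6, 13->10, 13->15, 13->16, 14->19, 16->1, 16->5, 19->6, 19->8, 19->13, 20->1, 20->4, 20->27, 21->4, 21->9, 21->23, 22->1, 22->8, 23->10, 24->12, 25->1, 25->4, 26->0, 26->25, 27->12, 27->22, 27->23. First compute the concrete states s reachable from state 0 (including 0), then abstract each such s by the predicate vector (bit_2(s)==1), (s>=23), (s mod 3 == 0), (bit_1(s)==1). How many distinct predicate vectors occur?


BFS from 0:
Concrete reachable: {0, 12, 17, 24}
Abstract via predicates (bit_2(s)==1), (s>=23), (s mod 3 == 0), (bit_1(s)==1):
  (0,0,0,0) <- {17}
  (0,0,1,0) <- {0}
  (0,1,1,0) <- {24}
  (1,0,1,0) <- {12}
Distinct abstract states = 4

4


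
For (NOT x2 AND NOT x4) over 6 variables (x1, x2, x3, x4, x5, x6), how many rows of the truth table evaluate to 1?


Formula: (NOT x2 AND NOT x4) over 6 vars (64 rows)
Evaluate each row (x1, x2, x3, x4, x5, x6 as bits, MSB first):
  row 0 [000000]: (NOT 0 AND NOT 0) -> 1
  row 1 [000001]: (NOT 0 AND NOT 0) -> 1
  row 2 [000010]: (NOT 0 AND NOT 0) -> 1
  row 3 [000011]: (NOT 0 AND NOT 0) -> 1
  row 4 [000100]: (NOT 0 AND NOT 1) -> 0
  (every remaining row is evaluated the same way; all 64 results are listed next)
Full result column, 8 rows per line (x1,x2,x3 fixed per line; x4,x5,x6 runs 000..111 left to right):
  rows 0-7 [x1,x2,x3=000]: 11110000  (ones: 4)
  rows 8-15 [x1,x2,x3=001]: 11110000  (ones: 4)
  rows 16-23 [x1,x2,x3=010]: 00000000  (ones: 0)
  rows 24-31 [x1,x2,x3=011]: 00000000  (ones: 0)
  rows 32-39 [x1,x2,x3=100]: 11110000  (ones: 4)
  rows 40-47 [x1,x2,x3=101]: 11110000  (ones: 4)
  rows 48-55 [x1,x2,x3=110]: 00000000  (ones: 0)
  rows 56-63 [x1,x2,x3=111]: 00000000  (ones: 0)
Count of 1-rows = 4+4+0+0+4+4+0+0 = 16

16


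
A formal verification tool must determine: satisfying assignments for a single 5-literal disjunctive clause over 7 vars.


Step 1: Total=2^7=128
Step 2: Unsat when all 5 false: 2^2=4
Step 3: Sat=128-4=124

124


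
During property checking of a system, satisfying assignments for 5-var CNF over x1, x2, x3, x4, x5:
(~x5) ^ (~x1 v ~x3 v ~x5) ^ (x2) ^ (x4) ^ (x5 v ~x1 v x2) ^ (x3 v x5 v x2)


CNF with 6 clauses over 5 vars (32 assignments).
An assignment satisfies CNF iff every clause has >=1 true literal.
Check each row (bits = x1,x2,x3,x4,x5; clause T/F shown):
  row 0 [00000]: clauses=TTFFTF -> 0
  row 1 [00001]: clauses=FTFFTT -> 0
  row 2 [00010]: clauses=TTFTTF -> 0
  row 3 [00011]: clauses=FTFTTT -> 0
  row 4 [00100]: clauses=TTFFTT -> 0
  row 5 [00101]: clauses=FTFFTT -> 0
  row 6 [00110]: clauses=TTFTTT -> 0
  row 7 [00111]: clauses=FTFTTT -> 0
  row 8 [01000]: clauses=TTTFTT -> 0
  row 9 [01001]: clauses=FTTFTT -> 0
  row 10 [01010]: clauses=TTTTTT -> 1
  row 11 [01011]: clauses=FTTTTT -> 0
  row 12 [01100]: clauses=TTTFTT -> 0
  row 13 [01101]: clauses=FTTFTT -> 0
  row 14 [01110]: clauses=TTTTTT -> 1
  row 15 [01111]: clauses=FTTTTT -> 0
  row 16 [10000]: clauses=TTFFFF -> 0
  row 17 [10001]: clauses=FTFFTT -> 0
  row 18 [10010]: clauses=TTFTFF -> 0
  row 19 [10011]: clauses=FTFTTT -> 0
  row 20 [10100]: clauses=TTFFFT -> 0
  row 21 [10101]: clauses=FFFFTT -> 0
  row 22 [10110]: clauses=TTFTFT -> 0
  row 23 [10111]: clauses=FFFTTT -> 0
  row 24 [11000]: clauses=TTTFTT -> 0
  row 25 [11001]: clauses=FTTFTT -> 0
  row 26 [11010]: clauses=TTTTTT -> 1
  row 27 [11011]: clauses=FTTTTT -> 0
  row 28 [11100]: clauses=TTTFTT -> 0
  row 29 [11101]: clauses=FFTFTT -> 0
  row 30 [11110]: clauses=TTTTTT -> 1
  row 31 [11111]: clauses=FFTTTT -> 0
Full result column, 8 rows per line (x1,x2 fixed per line; x3,x4,x5 runs 000..111 left to right):
  rows 0-7 [x1,x2=00]: 00000000  (ones: 0)
  rows 8-15 [x1,x2=01]: 00100010  (ones: 2)
  rows 16-23 [x1,x2=10]: 00000000  (ones: 0)
  rows 24-31 [x1,x2=11]: 00100010  (ones: 2)
Satisfying assignments = 0+2+0+2 = 4

4
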